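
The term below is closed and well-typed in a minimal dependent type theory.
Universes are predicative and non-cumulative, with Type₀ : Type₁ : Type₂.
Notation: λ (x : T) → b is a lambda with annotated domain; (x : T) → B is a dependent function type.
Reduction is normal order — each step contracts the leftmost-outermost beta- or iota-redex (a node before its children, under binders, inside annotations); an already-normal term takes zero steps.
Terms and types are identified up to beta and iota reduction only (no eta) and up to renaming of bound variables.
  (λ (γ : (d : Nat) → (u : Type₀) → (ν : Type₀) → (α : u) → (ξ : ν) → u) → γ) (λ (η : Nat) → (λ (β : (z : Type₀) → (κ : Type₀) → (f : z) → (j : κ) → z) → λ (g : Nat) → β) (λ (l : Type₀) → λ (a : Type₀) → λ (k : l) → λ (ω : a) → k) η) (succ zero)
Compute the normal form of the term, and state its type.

normal form:
  λ (γ : Type₀) → λ (d : Type₀) → λ (u : γ) → λ (ν : d) → u
the term's type:
  (γ : Type₀) → (d : Type₀) → (u : γ) → (ν : d) → γ
observation: contracting a beta-redex first, the term normalizes in 4 steps.


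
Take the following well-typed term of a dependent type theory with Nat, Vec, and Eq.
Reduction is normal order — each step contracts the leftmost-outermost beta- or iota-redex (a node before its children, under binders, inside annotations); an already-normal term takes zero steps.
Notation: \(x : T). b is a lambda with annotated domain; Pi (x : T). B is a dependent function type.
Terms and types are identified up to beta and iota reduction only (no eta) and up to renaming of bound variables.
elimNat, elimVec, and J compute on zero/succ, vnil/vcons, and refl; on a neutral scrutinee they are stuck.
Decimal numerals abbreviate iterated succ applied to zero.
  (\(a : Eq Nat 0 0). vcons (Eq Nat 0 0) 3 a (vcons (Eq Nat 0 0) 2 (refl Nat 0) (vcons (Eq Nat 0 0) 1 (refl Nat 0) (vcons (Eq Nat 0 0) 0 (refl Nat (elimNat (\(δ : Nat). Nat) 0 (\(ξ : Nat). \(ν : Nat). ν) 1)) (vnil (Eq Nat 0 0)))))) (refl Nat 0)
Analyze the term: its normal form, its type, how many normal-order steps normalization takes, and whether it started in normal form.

resulting normal form:
  vcons (Eq Nat 0 0) 3 (refl Nat 0) (vcons (Eq Nat 0 0) 2 (refl Nat 0) (vcons (Eq Nat 0 0) 1 (refl Nat 0) (vcons (Eq Nat 0 0) 0 (refl Nat 0) (vnil (Eq Nat 0 0)))))
the term's type:
  Vec (Eq Nat 0 0) 4
reduction steps (normal order): 5
started in normal form: no
first contracted redex: a beta-redex


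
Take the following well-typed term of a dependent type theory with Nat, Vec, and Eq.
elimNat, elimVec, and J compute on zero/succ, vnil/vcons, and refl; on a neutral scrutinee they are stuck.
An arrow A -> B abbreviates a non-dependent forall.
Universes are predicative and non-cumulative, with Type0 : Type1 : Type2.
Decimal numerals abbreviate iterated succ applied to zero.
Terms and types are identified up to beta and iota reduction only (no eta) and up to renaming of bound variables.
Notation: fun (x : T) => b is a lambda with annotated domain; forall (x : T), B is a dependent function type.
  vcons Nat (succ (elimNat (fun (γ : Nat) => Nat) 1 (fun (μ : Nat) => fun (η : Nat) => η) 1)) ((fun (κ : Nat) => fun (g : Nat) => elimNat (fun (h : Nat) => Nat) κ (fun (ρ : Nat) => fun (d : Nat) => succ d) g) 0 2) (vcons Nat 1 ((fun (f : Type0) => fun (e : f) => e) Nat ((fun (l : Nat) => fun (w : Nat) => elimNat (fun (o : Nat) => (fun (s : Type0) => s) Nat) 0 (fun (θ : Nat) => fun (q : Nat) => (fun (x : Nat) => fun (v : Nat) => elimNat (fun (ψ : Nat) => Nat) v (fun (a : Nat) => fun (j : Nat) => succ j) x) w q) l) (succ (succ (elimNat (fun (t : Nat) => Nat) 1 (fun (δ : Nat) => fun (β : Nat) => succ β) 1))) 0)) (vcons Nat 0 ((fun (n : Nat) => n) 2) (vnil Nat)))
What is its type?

type:
  Vec Nat 3


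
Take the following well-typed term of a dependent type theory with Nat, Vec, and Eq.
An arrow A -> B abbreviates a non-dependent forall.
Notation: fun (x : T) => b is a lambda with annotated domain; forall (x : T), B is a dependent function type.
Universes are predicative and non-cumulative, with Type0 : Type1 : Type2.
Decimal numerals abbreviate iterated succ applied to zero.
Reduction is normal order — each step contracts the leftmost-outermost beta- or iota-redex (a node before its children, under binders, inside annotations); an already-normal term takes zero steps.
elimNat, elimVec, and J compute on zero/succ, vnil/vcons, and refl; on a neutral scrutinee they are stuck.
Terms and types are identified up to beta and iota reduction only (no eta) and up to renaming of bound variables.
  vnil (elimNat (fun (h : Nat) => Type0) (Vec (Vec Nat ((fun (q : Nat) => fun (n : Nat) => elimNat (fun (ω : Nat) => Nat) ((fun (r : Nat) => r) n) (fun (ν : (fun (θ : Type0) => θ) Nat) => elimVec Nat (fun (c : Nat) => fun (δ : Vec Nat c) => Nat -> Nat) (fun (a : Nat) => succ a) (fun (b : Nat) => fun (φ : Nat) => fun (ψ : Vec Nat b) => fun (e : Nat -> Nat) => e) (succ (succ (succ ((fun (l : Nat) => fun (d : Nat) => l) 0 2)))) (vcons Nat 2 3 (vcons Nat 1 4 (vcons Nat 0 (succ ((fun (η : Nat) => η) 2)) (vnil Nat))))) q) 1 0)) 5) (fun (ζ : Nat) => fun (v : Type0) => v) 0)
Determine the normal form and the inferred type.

resulting normal form:
  vnil (Vec (Vec Nat 1) 5)
inferred type:
  Vec (Vec (Vec Nat 1) 5) 0
observation: the term reaches its normal form after 24 normal-order steps.


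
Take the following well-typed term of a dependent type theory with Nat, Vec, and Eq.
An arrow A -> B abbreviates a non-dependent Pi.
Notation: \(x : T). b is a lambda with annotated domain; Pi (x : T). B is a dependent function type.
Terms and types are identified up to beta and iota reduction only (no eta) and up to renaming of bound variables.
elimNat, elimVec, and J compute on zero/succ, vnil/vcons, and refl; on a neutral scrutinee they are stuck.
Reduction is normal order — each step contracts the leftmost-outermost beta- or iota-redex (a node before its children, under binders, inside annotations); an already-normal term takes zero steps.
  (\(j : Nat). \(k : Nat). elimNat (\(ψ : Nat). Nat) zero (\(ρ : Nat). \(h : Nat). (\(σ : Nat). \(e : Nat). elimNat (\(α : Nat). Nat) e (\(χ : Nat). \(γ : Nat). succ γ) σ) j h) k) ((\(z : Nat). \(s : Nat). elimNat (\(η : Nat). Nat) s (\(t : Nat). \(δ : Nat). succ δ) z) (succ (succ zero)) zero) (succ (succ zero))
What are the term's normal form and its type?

resulting normal form:
  succ (succ (succ (succ zero)))
the term's type:
  Nat


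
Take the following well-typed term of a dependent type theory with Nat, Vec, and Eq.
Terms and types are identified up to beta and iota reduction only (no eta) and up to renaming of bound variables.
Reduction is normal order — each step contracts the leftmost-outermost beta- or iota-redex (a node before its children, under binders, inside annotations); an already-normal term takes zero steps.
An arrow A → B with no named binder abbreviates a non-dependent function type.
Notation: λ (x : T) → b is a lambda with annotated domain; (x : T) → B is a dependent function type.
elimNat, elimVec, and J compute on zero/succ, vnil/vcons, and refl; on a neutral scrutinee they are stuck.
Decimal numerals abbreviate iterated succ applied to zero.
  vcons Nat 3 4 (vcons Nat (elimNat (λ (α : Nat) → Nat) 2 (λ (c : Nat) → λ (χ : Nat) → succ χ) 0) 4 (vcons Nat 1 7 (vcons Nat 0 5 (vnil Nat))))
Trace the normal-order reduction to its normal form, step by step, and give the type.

normal-order reduction sequence:
  vcons Nat 3 4 (vcons Nat (elimNat (λ (α : Nat) → Nat) 2 (λ (c : Nat) → λ (χ : Nat) → succ χ) 0) 4 (vcons Nat 1 7 (vcons Nat 0 5 (vnil Nat))))
  ~> vcons Nat 3 4 (vcons Nat 2 4 (vcons Nat 1 7 (vcons Nat 0 5 (vnil Nat))))
inferred type:
  Vec Nat 4


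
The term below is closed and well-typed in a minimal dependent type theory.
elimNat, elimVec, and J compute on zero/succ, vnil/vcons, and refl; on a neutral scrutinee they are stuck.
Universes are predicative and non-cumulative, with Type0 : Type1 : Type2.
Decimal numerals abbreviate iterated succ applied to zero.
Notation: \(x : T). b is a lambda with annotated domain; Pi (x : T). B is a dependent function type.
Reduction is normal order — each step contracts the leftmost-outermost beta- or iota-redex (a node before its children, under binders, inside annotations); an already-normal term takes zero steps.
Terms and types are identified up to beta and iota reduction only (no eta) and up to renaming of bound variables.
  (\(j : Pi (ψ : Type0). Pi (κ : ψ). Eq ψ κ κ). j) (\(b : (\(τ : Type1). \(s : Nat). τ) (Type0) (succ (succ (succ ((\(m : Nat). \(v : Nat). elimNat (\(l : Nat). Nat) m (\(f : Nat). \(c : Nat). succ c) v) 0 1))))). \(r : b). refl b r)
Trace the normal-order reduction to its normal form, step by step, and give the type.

normal-order reduction sequence:
  (\(j : Pi (ψ : Type0). Pi (κ : ψ). Eq ψ κ κ). j) (\(b : (\(τ : Type1). \(s : Nat). τ) (Type0) (succ (succ (succ ((\(m : Nat). \(v : Nat). elimNat (\(l : Nat). Nat) m (\(f : Nat). \(c : Nat). succ c) v) 0 1))))). \(r : b). refl b r)
  ~> \(j : (\(ψ : Type1). \(κ : Nat). ψ) (Type0) (succ (succ (succ ((\(b : Nat). \(τ : Nat). elimNat (\(s : Nat). Nat) b (\(m : Nat). \(v : Nat). succ v) τ) 0 1))))). \(l : j). refl j l
  ~> \(j : (\(ψ : Nat). Type0) (succ (succ (succ ((\(κ : Nat). \(b : Nat). elimNat (\(τ : Nat). Nat) κ (\(s : Nat). \(m : Nat). succ m) b) 0 1))))). \(v : j). refl j v
  ~> \(j : Type0). \(ψ : j). refl j ψ
inferred type:
  Pi (j : Type0). Pi (ψ : j). Eq j ψ ψ


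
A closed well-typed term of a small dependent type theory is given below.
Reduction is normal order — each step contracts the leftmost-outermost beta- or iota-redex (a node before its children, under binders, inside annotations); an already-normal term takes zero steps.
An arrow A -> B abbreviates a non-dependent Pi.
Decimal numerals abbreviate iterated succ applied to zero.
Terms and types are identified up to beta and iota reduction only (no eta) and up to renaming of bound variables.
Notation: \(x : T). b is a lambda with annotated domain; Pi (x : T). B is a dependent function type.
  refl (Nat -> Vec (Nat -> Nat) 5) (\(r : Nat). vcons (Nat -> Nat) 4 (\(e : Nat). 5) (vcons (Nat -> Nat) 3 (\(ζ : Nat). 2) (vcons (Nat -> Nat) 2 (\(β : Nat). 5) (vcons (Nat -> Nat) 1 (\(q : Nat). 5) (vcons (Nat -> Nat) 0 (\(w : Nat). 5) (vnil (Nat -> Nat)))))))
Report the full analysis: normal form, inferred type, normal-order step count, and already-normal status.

reduced normal form:
  refl (Nat -> Vec (Nat -> Nat) 5) (\(r : Nat). vcons (Nat -> Nat) 4 (\(e : Nat). 5) (vcons (Nat -> Nat) 3 (\(ζ : Nat). 2) (vcons (Nat -> Nat) 2 (\(β : Nat). 5) (vcons (Nat -> Nat) 1 (\(q : Nat). 5) (vcons (Nat -> Nat) 0 (\(w : Nat). 5) (vnil (Nat -> Nat)))))))
the term's type:
  Eq (Nat -> Vec (Nat -> Nat) 5) (\(r : Nat). vcons (Nat -> Nat) 4 (\(e : Nat). 5) (vcons (Nat -> Nat) 3 (\(ζ : Nat). 2) (vcons (Nat -> Nat) 2 (\(β : Nat). 5) (vcons (Nat -> Nat) 1 (\(q : Nat). 5) (vcons (Nat -> Nat) 0 (\(w : Nat). 5) (vnil (Nat -> Nat))))))) (\(φ : Nat). vcons (Nat -> Nat) 4 (\(m : Nat). 5) (vcons (Nat -> Nat) 3 (\(ψ : Nat). 2) (vcons (Nat -> Nat) 2 (\(τ : Nat). 5) (vcons (Nat -> Nat) 1 (\(p : Nat). 5) (vcons (Nat -> Nat) 0 (\(σ : Nat). 5) (vnil (Nat -> Nat)))))))
normal-order step count: 0
already normal: yes


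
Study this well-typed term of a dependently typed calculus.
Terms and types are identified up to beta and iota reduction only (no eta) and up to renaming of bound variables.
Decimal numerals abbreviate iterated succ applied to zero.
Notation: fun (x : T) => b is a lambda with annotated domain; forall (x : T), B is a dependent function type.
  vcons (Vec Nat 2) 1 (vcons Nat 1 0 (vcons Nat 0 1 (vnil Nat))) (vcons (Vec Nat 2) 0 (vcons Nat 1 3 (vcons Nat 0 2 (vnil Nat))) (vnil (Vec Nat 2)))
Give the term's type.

the term's type:
  Vec (Vec Nat 2) 2


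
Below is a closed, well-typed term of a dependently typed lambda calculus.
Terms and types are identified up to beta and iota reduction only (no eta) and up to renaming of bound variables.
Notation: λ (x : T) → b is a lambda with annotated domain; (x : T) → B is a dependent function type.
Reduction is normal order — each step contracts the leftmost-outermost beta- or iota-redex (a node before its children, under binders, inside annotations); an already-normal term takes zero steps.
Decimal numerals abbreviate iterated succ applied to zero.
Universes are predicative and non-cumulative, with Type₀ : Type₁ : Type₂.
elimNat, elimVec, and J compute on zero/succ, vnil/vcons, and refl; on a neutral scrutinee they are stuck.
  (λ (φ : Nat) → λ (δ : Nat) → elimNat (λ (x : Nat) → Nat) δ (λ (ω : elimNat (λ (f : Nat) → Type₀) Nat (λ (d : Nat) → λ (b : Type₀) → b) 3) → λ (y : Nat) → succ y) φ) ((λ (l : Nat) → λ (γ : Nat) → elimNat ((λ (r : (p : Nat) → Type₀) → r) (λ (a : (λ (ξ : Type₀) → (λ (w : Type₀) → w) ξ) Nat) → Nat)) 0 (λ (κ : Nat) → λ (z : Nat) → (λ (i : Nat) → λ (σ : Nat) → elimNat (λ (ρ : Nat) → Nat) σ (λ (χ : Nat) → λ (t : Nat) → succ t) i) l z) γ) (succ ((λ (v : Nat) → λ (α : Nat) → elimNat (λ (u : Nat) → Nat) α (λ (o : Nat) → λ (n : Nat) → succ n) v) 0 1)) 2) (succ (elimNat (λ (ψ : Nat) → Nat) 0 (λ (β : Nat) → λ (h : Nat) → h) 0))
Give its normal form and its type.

resulting normal form:
  5
the term's type:
  Nat


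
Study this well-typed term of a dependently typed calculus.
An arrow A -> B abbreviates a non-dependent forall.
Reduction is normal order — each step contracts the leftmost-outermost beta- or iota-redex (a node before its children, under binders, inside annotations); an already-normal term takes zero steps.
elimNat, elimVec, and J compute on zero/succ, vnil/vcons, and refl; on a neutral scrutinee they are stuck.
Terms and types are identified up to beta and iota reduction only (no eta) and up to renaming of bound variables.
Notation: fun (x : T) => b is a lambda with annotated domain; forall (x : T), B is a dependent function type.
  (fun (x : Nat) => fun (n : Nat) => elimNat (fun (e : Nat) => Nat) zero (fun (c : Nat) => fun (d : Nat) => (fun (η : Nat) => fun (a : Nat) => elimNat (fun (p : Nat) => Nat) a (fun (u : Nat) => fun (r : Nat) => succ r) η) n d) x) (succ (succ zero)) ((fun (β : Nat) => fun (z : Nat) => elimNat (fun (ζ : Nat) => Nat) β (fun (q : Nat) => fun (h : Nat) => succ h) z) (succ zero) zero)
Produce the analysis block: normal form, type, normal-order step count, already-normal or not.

normal form:
  succ (succ zero)
the term's type:
  Nat
steps to reach normal form (normal order): 27
already normal: no
first redex: a beta-redex


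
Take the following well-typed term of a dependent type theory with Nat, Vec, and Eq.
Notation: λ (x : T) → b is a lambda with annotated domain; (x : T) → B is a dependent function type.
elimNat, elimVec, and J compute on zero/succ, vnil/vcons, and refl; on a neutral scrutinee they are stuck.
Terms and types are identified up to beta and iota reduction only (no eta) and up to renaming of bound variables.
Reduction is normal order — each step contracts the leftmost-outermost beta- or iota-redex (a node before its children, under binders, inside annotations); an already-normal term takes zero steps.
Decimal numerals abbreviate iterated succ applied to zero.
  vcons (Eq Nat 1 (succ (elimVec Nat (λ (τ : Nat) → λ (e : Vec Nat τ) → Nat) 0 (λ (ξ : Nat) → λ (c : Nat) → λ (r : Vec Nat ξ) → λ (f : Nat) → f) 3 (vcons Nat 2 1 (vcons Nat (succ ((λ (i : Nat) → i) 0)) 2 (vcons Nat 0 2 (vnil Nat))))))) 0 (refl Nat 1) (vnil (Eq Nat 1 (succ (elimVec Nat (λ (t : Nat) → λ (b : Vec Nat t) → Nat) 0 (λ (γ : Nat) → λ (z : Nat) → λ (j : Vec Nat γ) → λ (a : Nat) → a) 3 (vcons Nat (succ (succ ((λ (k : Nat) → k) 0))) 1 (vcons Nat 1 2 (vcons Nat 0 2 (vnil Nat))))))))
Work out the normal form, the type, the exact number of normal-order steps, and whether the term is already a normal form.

normal form:
  vcons (Eq Nat 1 1) 0 (refl Nat 1) (vnil (Eq Nat 1 1))
type:
  Vec (Eq Nat 1 1) 1
reduction steps (normal order): 32
already normal: no
first redex: an elimVec iota-redex


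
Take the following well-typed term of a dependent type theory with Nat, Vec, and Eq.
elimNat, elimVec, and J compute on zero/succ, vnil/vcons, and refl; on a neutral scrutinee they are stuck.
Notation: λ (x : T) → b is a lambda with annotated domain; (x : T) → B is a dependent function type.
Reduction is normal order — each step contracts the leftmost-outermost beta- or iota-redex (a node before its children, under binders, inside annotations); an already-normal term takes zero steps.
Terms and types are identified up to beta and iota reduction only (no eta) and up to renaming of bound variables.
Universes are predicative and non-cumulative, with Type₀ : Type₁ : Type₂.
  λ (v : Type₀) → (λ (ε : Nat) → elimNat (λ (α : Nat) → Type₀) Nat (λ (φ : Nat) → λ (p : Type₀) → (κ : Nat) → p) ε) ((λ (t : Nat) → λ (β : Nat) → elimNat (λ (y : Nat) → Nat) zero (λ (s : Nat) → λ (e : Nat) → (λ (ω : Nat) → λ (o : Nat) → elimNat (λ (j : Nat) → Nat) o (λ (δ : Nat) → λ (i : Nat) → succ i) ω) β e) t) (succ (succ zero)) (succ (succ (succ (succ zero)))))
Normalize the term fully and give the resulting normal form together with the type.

normal form:
  λ (v : Type₀) → (ε : Nat) → (α : Nat) → (φ : Nat) → (p : Nat) → (κ : Nat) → (t : Nat) → (β : Nat) → (y : Nat) → Nat
inferred type:
  (v : Type₀) → Type₀
observation: reduction starts at a beta-redex, and 65 normal-order steps reach the normal form.


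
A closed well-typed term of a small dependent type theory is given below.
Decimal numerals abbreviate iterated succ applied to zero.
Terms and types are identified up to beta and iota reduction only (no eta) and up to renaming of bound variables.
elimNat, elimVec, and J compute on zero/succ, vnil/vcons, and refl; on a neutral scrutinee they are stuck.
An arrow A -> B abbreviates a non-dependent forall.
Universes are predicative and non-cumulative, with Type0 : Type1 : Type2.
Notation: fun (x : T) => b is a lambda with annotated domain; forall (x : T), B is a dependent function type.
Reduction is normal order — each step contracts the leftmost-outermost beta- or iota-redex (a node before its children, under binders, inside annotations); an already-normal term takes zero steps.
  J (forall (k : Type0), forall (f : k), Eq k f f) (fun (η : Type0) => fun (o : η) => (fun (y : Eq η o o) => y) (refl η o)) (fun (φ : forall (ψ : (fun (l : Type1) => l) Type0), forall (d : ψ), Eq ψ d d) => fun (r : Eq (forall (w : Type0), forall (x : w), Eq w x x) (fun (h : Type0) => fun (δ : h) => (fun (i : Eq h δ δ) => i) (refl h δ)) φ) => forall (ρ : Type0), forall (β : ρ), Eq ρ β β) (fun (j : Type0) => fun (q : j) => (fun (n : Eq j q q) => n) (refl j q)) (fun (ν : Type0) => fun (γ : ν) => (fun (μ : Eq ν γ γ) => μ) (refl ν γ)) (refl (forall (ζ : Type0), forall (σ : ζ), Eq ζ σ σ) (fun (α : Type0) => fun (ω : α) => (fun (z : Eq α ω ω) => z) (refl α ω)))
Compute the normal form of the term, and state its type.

reduced normal form:
  fun (k : Type0) => fun (f : k) => refl k f
type:
  forall (k : Type0), forall (f : k), Eq k f f


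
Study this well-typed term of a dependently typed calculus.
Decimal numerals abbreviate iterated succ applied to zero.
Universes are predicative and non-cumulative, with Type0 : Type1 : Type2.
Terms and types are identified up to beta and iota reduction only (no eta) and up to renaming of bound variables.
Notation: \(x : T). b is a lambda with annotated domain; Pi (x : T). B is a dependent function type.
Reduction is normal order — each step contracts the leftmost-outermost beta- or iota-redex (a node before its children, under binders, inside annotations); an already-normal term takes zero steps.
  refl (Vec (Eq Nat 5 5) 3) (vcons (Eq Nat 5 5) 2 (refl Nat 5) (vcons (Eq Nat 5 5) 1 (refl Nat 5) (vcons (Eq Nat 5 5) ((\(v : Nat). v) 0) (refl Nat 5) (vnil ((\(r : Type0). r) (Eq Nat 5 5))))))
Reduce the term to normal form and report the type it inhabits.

resulting normal form:
  refl (Vec (Eq Nat 5 5) 3) (vcons (Eq Nat 5 5) 2 (refl Nat 5) (vcons (Eq Nat 5 5) 1 (refl Nat 5) (vcons (Eq Nat 5 5) 0 (refl Nat 5) (vnil (Eq Nat 5 5)))))
inferred type:
  Eq (Vec (Eq Nat 5 5) 3) (vcons (Eq Nat 5 5) 2 (refl Nat 5) (vcons (Eq Nat 5 5) 1 (refl Nat 5) (vcons (Eq Nat 5 5) 0 (refl Nat 5) (vnil (Eq Nat 5 5))))) (vcons (Eq Nat 5 5) 2 (refl Nat 5) (vcons (Eq Nat 5 5) 1 (refl Nat 5) (vcons (Eq Nat 5 5) 0 (refl Nat 5) (vnil (Eq Nat 5 5)))))
observation: 2 normal-order steps separate the term from its normal form.


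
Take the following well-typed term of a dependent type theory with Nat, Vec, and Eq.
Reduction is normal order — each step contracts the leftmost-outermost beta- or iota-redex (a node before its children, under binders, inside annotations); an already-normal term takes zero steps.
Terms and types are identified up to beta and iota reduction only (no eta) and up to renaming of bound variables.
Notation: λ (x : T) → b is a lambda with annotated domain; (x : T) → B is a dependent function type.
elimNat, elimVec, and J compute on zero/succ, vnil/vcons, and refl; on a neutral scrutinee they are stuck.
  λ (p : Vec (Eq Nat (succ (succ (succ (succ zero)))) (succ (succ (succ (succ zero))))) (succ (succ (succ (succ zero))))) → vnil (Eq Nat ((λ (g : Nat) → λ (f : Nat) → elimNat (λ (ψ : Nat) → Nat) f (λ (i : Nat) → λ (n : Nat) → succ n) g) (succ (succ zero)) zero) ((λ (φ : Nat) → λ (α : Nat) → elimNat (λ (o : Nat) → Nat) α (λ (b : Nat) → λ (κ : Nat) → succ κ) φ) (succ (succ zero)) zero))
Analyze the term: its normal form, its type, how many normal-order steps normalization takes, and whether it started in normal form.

resulting normal form:
  λ (p : Vec (Eq Nat (succ (succ (succ (succ zero)))) (succ (succ (succ (succ zero))))) (succ (succ (succ (succ zero))))) → vnil (Eq Nat (succ (succ zero)) (succ (succ zero)))
inferred type:
  (p : Vec (Eq Nat (succ (succ (succ (succ zero)))) (succ (succ (succ (succ zero))))) (succ (succ (succ (succ zero))))) → Vec (Eq Nat (succ (succ zero)) (succ (succ zero))) zero
normal-order step count: 18
started in normal form: no
first contracted redex: a beta-redex


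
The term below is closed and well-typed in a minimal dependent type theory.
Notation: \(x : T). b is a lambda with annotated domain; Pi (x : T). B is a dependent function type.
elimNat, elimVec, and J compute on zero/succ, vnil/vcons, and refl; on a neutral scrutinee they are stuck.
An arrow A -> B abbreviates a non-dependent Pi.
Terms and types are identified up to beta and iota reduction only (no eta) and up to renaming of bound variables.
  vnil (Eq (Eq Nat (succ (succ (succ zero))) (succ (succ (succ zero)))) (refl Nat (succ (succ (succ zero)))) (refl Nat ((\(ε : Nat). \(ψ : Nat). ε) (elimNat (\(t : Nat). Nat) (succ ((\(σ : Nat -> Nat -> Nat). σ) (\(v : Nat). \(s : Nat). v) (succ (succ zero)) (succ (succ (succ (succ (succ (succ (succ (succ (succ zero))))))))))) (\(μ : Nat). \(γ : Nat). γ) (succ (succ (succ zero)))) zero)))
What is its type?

type:
  Vec (Eq (Eq Nat (succ (succ (succ zero))) (succ (succ (succ zero)))) (refl Nat (succ (succ (succ zero)))) (refl Nat (succ (succ (succ zero))))) zero


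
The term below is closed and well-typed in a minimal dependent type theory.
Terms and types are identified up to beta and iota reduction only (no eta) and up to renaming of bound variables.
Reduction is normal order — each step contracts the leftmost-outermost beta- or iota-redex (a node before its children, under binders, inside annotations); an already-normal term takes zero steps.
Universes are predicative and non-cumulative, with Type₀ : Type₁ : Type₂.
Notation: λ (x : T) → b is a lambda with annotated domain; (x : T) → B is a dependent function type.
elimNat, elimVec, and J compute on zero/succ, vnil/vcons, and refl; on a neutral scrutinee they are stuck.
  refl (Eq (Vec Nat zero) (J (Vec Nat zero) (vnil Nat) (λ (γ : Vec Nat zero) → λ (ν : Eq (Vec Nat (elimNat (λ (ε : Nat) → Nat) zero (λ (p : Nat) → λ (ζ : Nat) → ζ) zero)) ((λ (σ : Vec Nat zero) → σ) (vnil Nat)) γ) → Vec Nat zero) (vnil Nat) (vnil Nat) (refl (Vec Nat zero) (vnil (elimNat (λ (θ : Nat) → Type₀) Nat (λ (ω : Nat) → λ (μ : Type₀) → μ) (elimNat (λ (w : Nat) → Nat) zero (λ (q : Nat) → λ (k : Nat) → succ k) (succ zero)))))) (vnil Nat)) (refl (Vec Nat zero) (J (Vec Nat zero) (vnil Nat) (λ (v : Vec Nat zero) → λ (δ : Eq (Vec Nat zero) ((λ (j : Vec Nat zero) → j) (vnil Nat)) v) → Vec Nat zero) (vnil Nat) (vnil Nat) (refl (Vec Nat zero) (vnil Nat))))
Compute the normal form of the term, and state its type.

normal form:
  refl (Eq (Vec Nat zero) (vnil Nat) (vnil Nat)) (refl (Vec Nat zero) (vnil Nat))
the term's type:
  Eq (Eq (Vec Nat zero) (vnil Nat) (vnil Nat)) (refl (Vec Nat zero) (vnil Nat)) (refl (Vec Nat zero) (vnil Nat))


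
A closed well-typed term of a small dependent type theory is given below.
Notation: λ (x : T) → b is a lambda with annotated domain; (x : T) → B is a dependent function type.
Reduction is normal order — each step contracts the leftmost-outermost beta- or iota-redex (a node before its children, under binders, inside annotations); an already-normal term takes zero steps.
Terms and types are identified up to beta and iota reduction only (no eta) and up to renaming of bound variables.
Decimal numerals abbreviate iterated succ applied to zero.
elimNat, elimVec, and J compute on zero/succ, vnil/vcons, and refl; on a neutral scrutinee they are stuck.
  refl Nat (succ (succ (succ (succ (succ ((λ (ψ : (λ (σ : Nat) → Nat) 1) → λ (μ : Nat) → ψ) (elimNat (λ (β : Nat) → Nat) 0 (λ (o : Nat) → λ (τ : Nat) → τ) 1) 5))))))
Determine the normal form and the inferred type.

resulting normal form:
  refl Nat 5
inferred type:
  Eq Nat 5 5


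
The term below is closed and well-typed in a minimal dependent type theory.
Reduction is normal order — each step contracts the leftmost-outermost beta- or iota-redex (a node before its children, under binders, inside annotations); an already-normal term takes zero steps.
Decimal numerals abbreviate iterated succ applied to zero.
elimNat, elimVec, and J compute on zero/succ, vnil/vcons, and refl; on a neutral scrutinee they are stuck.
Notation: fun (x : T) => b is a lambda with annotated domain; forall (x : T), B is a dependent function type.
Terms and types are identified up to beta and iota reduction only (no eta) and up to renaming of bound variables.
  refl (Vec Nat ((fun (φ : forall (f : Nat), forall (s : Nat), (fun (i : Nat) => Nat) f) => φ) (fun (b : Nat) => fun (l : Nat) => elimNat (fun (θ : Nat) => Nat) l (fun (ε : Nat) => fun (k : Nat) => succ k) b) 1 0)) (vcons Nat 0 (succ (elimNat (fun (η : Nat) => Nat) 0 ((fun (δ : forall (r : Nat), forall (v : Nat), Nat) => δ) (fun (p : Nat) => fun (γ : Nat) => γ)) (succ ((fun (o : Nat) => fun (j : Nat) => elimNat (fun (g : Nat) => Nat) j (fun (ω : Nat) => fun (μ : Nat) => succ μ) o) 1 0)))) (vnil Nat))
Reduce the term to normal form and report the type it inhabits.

normal form:
  refl (Vec Nat 1) (vcons Nat 0 1 (vnil Nat))
inferred type:
  Eq (Vec Nat 1) (vcons Nat 0 1 (vnil Nat)) (vcons Nat 0 1 (vnil Nat))
observation: 22 normal-order steps separate the term from its normal form.


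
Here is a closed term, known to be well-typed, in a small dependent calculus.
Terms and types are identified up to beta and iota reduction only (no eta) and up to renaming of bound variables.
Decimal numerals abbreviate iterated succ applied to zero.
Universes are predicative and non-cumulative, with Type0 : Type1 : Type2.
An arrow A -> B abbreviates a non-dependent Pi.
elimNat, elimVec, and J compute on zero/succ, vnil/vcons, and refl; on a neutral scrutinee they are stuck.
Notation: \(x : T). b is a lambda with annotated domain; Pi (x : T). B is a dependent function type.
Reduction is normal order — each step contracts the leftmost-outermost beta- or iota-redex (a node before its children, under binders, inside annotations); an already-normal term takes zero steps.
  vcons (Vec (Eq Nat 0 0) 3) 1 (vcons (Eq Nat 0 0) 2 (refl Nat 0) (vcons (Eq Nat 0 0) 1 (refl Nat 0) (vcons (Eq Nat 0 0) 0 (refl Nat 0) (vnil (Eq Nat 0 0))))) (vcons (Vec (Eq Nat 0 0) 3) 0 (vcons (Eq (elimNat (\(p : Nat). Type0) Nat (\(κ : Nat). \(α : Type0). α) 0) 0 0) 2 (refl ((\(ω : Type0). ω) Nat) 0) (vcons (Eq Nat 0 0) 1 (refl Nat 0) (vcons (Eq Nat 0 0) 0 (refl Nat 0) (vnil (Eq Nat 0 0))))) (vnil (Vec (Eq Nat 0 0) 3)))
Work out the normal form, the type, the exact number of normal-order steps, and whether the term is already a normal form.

reduced normal form:
  vcons (Vec (Eq Nat 0 0) 3) 1 (vcons (Eq Nat 0 0) 2 (refl Nat 0) (vcons (Eq Nat 0 0) 1 (refl Nat 0) (vcons (Eq Nat 0 0) 0 (refl Nat 0) (vnil (Eq Nat 0 0))))) (vcons (Vec (Eq Nat 0 0) 3) 0 (vcons (Eq Nat 0 0) 2 (refl Nat 0) (vcons (Eq Nat 0 0) 1 (refl Nat 0) (vcons (Eq Nat 0 0) 0 (refl Nat 0) (vnil (Eq Nat 0 0))))) (vnil (Vec (Eq Nat 0 0) 3)))
the term's type:
  Vec (Vec (Eq Nat 0 0) 3) 2
steps to reach normal form (normal order): 2
already normal: no
first redex: an elimNat iota-redex


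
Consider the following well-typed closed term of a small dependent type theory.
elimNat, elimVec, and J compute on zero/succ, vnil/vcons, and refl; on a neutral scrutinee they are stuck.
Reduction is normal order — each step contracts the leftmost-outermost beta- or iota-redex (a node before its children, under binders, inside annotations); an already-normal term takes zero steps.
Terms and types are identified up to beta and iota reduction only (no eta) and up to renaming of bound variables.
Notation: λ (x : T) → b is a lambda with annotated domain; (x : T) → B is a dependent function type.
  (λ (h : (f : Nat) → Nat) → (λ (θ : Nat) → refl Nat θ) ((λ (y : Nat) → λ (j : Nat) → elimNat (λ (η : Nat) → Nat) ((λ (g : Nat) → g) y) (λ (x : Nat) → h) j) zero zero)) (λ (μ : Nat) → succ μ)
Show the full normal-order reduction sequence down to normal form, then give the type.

normal-order reduction sequence:
  (λ (h : (f : Nat) → Nat) → (λ (θ : Nat) → refl Nat θ) ((λ (y : Nat) → λ (j : Nat) → elimNat (λ (η : Nat) → Nat) ((λ (g : Nat) → g) y) (λ (x : Nat) → h) j) zero zero)) (λ (μ : Nat) → succ μ)
  ~> (λ (h : Nat) → refl Nat h) ((λ (f : Nat) → λ (θ : Nat) → elimNat (λ (y : Nat) → Nat) ((λ (j : Nat) → j) f) (λ (η : Nat) → λ (g : Nat) → succ g) θ) zero zero)
  ~> refl Nat ((λ (h : Nat) → λ (f : Nat) → elimNat (λ (θ : Nat) → Nat) ((λ (y : Nat) → y) h) (λ (j : Nat) → λ (η : Nat) → succ η) f) zero zero)
  ~> refl Nat ((λ (h : Nat) → elimNat (λ (f : Nat) → Nat) ((λ (θ : Nat) → θ) zero) (λ (y : Nat) → λ (j : Nat) → succ j) h) zero)
  ~> refl Nat (elimNat (λ (h : Nat) → Nat) ((λ (f : Nat) → f) zero) (λ (θ : Nat) → λ (y : Nat) → succ y) zero)
  ~> refl Nat ((λ (h : Nat) → h) zero)
  ~> refl Nat zero
inferred type:
  Eq Nat zero zero


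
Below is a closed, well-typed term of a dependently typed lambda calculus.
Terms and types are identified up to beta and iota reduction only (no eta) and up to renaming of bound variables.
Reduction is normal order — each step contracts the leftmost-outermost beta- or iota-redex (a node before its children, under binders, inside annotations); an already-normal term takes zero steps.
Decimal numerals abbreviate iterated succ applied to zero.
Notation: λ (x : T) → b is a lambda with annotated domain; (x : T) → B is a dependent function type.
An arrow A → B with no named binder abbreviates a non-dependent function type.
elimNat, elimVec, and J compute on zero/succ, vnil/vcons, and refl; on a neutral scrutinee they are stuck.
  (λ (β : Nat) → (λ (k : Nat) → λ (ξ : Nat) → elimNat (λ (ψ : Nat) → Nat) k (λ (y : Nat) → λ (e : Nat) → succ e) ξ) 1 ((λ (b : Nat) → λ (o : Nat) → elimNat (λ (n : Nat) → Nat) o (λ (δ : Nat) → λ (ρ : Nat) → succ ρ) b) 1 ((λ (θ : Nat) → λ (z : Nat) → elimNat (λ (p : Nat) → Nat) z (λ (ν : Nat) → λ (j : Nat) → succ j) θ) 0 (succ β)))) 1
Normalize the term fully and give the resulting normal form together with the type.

normal form:
  4
type:
  Nat
observation: normalization takes exactly 22 steps under the normal-order strategy.


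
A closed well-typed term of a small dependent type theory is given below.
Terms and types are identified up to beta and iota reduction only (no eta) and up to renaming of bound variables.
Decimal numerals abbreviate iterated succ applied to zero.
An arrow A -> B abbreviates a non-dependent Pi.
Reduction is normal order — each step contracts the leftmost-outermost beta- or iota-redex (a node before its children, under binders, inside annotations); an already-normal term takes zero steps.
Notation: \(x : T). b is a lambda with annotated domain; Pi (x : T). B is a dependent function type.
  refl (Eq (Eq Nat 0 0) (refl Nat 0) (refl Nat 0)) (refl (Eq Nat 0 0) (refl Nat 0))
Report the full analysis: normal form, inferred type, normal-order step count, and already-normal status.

normal form:
  refl (Eq (Eq Nat 0 0) (refl Nat 0) (refl Nat 0)) (refl (Eq Nat 0 0) (refl Nat 0))
the term's type:
  Eq (Eq (Eq Nat 0 0) (refl Nat 0) (refl Nat 0)) (refl (Eq Nat 0 0) (refl Nat 0)) (refl (Eq Nat 0 0) (refl Nat 0))
steps to reach normal form (normal order): 0
term was already normal: yes


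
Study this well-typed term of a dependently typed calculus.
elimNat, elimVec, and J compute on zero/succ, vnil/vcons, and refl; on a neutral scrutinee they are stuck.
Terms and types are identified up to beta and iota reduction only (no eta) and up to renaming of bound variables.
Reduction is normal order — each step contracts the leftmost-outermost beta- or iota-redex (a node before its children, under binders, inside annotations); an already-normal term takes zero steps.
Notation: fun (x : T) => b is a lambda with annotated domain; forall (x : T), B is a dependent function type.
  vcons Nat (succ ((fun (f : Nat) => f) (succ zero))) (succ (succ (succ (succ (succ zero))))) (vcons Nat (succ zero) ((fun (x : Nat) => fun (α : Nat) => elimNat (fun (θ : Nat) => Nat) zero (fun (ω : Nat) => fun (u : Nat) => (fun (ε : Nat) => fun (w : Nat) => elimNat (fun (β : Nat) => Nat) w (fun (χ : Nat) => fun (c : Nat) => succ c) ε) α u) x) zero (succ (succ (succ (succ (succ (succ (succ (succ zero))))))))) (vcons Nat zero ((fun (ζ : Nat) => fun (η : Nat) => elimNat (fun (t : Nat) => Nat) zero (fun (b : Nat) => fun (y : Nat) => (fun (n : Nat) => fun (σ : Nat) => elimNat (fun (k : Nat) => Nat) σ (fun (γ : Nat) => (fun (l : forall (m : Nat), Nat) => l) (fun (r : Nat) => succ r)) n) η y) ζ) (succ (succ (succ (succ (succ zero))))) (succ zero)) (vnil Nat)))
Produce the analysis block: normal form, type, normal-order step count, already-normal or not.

normal form:
  vcons Nat (succ (succ zero)) (succ (succ (succ (succ (succ zero))))) (vcons Nat (succ zero) zero (vcons Nat zero (succ (succ (succ (succ (succ zero))))) (vnil Nat)))
inferred type:
  Vec Nat (succ (succ (succ zero)))
steps to reach normal form (normal order): 57
already normal: no
first redex: a beta-redex


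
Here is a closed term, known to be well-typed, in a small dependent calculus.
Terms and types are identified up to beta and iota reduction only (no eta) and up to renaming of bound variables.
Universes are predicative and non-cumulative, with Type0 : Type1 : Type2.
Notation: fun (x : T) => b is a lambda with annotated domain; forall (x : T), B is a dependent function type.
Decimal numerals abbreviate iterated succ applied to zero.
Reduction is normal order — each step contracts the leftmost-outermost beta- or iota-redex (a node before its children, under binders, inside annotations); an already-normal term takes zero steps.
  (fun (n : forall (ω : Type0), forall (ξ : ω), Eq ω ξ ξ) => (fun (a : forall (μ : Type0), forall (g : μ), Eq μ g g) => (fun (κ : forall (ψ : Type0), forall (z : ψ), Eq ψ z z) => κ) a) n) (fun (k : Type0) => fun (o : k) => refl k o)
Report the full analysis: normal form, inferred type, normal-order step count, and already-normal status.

normal form:
  fun (n : Type0) => fun (ω : n) => refl n ω
inferred type:
  forall (n : Type0), forall (ω : n), Eq n ω ω
reduction steps (normal order): 3
already normal: no
first contracted redex: a beta-redex


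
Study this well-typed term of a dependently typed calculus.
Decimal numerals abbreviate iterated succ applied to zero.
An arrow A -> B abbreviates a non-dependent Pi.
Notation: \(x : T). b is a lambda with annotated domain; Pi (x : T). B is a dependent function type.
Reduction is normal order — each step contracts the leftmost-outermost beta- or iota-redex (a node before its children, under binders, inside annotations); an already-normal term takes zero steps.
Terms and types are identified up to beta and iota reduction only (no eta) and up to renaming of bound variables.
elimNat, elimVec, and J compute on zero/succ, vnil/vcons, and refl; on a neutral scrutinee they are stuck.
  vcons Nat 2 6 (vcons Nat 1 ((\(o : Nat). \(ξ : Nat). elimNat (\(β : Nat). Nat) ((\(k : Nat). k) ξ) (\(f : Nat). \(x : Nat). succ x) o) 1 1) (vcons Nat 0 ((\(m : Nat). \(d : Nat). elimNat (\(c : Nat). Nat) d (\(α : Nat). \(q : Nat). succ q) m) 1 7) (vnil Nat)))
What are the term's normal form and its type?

reduced normal form:
  vcons Nat 2 6 (vcons Nat 1 2 (vcons Nat 0 8 (vnil Nat)))
the term's type:
  Vec Nat 3
observation: 13 normal-order steps separate the term from its normal form.


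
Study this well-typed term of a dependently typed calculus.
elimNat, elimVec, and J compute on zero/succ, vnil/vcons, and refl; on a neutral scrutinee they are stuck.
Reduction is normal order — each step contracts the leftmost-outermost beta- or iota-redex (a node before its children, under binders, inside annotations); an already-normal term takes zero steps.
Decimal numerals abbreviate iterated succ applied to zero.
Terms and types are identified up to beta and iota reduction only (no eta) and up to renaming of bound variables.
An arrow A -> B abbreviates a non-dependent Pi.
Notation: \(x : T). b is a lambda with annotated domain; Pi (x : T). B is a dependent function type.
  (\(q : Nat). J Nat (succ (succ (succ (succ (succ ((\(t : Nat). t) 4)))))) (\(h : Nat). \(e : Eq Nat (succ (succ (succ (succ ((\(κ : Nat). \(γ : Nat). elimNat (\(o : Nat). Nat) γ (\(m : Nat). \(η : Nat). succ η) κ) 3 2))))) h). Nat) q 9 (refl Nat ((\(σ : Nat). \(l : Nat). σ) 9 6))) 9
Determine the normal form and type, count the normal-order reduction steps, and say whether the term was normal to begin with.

reduced normal form:
  9
type:
  Nat
reduction steps (normal order): 2
already normal: no
first redex: a beta-redex


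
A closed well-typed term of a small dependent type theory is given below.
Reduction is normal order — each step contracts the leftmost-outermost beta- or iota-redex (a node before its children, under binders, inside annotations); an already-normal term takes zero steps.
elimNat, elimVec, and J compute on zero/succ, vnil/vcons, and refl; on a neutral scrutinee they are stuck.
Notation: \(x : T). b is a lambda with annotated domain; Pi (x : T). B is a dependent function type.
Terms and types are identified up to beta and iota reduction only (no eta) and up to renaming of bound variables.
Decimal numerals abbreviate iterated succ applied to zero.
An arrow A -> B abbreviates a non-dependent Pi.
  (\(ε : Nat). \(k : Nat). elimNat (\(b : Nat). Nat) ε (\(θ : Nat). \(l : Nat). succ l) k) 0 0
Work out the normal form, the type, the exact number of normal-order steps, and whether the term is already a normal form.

resulting normal form:
  0
the term's type:
  Nat
steps to reach normal form (normal order): 3
started in normal form: no
first redex: a beta-redex


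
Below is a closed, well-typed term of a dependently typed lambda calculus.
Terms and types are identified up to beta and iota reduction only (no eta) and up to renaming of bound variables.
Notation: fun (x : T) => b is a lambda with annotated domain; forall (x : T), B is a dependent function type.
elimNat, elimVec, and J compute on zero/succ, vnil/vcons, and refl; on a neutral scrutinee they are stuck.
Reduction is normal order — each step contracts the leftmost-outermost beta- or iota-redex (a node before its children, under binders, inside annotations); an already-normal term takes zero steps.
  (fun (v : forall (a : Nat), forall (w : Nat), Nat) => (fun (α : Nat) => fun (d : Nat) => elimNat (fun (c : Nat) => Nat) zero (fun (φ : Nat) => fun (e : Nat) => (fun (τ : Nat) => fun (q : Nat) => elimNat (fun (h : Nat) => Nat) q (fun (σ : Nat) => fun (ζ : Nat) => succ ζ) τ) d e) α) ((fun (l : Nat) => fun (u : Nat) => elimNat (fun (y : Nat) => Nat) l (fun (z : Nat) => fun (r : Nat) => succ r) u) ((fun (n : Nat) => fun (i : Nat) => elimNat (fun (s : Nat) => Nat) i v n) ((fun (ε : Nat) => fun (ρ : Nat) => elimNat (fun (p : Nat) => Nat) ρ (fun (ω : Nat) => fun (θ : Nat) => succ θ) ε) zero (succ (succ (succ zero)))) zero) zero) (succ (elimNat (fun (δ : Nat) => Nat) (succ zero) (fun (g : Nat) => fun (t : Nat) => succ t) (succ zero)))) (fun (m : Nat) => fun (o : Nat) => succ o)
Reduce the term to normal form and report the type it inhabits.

reduced normal form:
  succ (succ (succ (succ (succ (succ (succ (succ (succ zero))))))))
type:
  Nat
observation: contracting a beta-redex first, the term normalizes in 47 steps.
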